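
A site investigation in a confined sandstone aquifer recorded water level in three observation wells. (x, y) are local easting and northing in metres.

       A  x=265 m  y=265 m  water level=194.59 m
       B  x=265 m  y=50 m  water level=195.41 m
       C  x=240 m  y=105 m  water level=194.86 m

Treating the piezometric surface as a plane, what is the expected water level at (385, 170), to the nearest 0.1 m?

With h = a·x + b·y + c and A as origin, the differences give:
  0·a + (-215)·b = +0.82
  (-25)·a + (-160)·b = +0.27
Eliminate b (×(-160) and ×(-215), subtract): -5375·a = -73.150 → a = ∂h/∂x = +0.01361
Back-substitute: b = ∂h/∂y = -0.003814.
h(385, 170) = 194.59 + (+0.01361)·(120) + (-0.003814)·(-95) = 194.59 +1.633 +0.362 = 196.585 m.

196.6 m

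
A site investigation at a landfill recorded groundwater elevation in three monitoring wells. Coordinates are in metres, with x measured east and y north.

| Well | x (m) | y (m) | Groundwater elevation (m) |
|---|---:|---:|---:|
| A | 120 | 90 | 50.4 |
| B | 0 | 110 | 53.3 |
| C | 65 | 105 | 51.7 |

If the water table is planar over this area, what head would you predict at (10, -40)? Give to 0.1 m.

Taking A as reference: B−A = (-120, 20, +2.9); C−A = (-55, 15, +1.3).
Solve a·Δx + b·Δy = Δh: det = (-120)·15 − (-55)·20 = -700.
∂h/∂x = [(+2.9)·15 − (+1.3)·20] / -700 = -0.02500
∂h/∂y = [(-120)·(+1.3) − (-55)·(+2.9)] / -700 = -0.005000
h(10, -40) = 50.4 + (-0.02500)·(-110) + (-0.005000)·(-130) = 50.4 +2.750 +0.650 = 53.800 m.

53.8 m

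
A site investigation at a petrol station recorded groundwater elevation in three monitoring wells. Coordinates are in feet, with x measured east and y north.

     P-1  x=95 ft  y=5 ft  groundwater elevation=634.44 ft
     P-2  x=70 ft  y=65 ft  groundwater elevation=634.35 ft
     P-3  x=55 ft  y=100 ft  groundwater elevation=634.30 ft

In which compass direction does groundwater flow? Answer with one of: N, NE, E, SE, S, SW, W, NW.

Differences from P-1: to P-2 (Δx, Δy, Δh) = (-25, 60, -0.09); to P-3 = (-40, 95, -0.14).
Solve a·Δx + b·Δy = Δh: det = (-25)·95 − (-40)·60 = 25.
∂h/∂x = [(-0.09)·95 − (-0.14)·60] / 25 = -0.006000
∂h/∂y = [(-25)·(-0.14) − (-40)·(-0.09)] / 25 = -0.004000
Flow = −∇h = (+0.006000 east, +0.004000 north), which points northeast.

NE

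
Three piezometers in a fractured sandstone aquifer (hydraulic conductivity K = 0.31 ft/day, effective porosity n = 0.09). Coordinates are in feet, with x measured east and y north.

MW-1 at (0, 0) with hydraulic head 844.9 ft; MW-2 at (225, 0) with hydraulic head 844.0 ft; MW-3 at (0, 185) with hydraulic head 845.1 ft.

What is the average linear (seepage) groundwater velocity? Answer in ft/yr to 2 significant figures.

5.2 ft/yr

∂h/∂x = (844.0 − 844.9) / (225 − 0) = -0.004000
∂h/∂y = (845.1 − 844.9) / (185 − 0) = +0.001081
|∇h| = √(-0.004000² + 0.001081²) = 0.004143
Seepage velocity v = K·i/n = 0.31 × 0.004143 / 0.09 = 0.01427 ft/day = 5.212 ft/yr.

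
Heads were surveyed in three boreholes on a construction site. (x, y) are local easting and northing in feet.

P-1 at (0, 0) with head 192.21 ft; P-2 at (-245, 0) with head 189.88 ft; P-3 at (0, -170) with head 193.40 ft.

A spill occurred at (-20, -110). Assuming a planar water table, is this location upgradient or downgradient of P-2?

upgradient

∂h/∂x = (189.88 − 192.21) / (-245 − 0) = +0.009510
∂h/∂y = (193.40 − 192.21) / (-170 − 0) = -0.007000
Head at (-20, -110) = 192.21 + (+0.009510)·(-20) + (-0.007000)·(-110) = 192.79 ft.
That is higher than the 189.88 ft at P-2, so the point is upgradient.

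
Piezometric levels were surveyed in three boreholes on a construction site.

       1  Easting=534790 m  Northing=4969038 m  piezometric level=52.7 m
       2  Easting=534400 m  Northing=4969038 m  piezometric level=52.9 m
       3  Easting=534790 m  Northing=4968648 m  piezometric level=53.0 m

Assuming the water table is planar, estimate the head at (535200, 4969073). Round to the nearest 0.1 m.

52.5 m

∂h/∂x = (52.9 − 52.7) / (534400 − 534790) = -0.0005128
∂h/∂y = (53.0 − 52.7) / (4968648 − 4969038) = -0.0007692
h(535200, 4969073) = 52.7 + (-0.0005128)·(410) + (-0.0007692)·(35) = 52.7 -0.210 -0.027 = 52.463 m.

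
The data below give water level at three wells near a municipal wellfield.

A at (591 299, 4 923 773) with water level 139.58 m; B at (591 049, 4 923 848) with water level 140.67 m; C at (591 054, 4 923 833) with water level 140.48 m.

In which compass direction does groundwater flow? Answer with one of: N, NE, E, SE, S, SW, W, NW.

Taking A as reference: B−A = (-250, 75, +1.09); C−A = (-245, 60, +0.90).
Solve a·Δx + b·Δy = Δh: det = (-250)·60 − (-245)·75 = 3375.
∂h/∂x = [(+1.09)·60 − (+0.90)·75] / 3375 = -0.0006222
∂h/∂y = [(-250)·(+0.90) − (-245)·(+1.09)] / 3375 = +0.01246
Flow = −∇h = (+0.0006222 east, -0.01246 north), which points south.

S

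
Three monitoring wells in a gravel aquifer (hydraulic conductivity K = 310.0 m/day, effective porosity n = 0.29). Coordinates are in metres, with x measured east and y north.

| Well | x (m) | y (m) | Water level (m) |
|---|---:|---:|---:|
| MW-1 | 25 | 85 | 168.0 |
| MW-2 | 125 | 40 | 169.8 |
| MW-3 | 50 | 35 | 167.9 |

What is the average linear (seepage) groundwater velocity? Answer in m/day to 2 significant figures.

30 m/day

Differences from MW-1: to MW-2 (Δx, Δy, Δh) = (100, -45, +1.8); to MW-3 = (25, -50, -0.1).
Solve a·Δx + b·Δy = Δh: det = 100·(-50) − 25·(-45) = -3875.
∂h/∂x = [(+1.8)·(-50) − (-0.1)·(-45)] / -3875 = +0.02439
∂h/∂y = [100·(-0.1) − 25·(+1.8)] / -3875 = +0.01419
|∇h| = √(0.02439² + 0.01419²) = 0.02822
Seepage velocity v = K·i/n = 310.0 × 0.02822 / 0.29 = 30.17 m/day.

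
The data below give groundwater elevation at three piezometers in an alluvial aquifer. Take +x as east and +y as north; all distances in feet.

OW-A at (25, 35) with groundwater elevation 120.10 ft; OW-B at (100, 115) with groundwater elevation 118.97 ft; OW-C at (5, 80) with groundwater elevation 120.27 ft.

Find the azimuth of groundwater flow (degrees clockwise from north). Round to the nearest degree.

081°

With h = a·x + b·y + c and OW-A as origin, the differences give:
  75·a + 80·b = -1.13
  (-20)·a + 45·b = +0.17
Eliminate b (×45 and ×80, subtract): 4975·a = -64.450 → a = ∂h/∂x = -0.01295
Back-substitute: b = ∂h/∂y = -0.001980.
Flow direction (−∇h) has components (+0.01295 E, +0.001980 N).
Azimuth = atan2(E, N) = atan2(+0.01295, +0.001980) = 81.3° ≈ 081°.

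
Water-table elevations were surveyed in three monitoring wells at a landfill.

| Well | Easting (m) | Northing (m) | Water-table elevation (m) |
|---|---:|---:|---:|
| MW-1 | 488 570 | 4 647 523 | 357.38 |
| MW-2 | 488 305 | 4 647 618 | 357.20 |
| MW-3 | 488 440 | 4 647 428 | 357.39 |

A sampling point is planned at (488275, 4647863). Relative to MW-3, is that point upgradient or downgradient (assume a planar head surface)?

downgradient

With h = a·x + b·y + c and MW-1 as origin, the differences give:
  (-265)·a + 95·b = -0.18
  (-130)·a + (-95)·b = +0.01
Eliminate b (×(-95) and ×95, subtract): 37525·a = 16.150 → a = ∂h/∂x = +0.0004304
Back-substitute: b = ∂h/∂y = -0.0006942.
Head at (488275, 4647863) = 357.38 + (+0.0004304)·(-295) + (-0.0006942)·(340) = 357.02 m.
That is lower than the 357.39 m at MW-3, so the point is downgradient.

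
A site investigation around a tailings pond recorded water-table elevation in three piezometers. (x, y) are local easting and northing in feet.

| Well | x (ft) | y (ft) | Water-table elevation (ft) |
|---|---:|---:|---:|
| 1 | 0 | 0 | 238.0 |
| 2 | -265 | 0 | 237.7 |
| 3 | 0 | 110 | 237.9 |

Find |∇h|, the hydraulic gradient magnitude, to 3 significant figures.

0.00145

∂h/∂x = (237.7 − 238.0) / (-265 − 0) = +0.001132
∂h/∂y = (237.9 − 238.0) / (110 − 0) = -0.0009091
|∇h| = √(0.001132² + -0.0009091²) = 0.001452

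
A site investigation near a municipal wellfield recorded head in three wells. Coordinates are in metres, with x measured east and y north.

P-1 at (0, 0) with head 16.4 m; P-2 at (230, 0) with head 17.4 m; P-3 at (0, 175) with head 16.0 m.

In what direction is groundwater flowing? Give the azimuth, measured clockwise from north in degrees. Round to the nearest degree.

298°

∂h/∂x = (17.4 − 16.4) / (230 − 0) = +0.004348
∂h/∂y = (16.0 − 16.4) / (175 − 0) = -0.002286
Flow direction (−∇h) has components (-0.004348 E, +0.002286 N).
Azimuth = atan2(E, N) = atan2(-0.004348, +0.002286) = 297.7° ≈ 298°.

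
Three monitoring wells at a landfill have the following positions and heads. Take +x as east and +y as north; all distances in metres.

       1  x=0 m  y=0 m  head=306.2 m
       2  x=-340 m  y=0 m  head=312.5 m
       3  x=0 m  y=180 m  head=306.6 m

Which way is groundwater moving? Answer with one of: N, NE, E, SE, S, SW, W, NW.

E

∂h/∂x = (312.5 − 306.2) / (-340 − 0) = -0.01853
∂h/∂y = (306.6 − 306.2) / (180 − 0) = +0.002222
Flow = −∇h = (+0.01853 east, -0.002222 north), which points east.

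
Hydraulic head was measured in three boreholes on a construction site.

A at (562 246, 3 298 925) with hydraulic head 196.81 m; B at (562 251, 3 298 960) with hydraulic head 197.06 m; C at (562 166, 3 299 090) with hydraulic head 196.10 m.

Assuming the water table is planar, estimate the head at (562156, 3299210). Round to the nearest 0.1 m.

196.5 m

With h = a·x + b·y + c and A as origin, the differences give:
  5·a + 35·b = +0.25
  (-80)·a + 165·b = -0.71
Eliminate b (×165 and ×35, subtract): 3625·a = 66.100 → a = ∂h/∂x = +0.01823
Back-substitute: b = ∂h/∂y = +0.004538.
h(562156, 3299210) = 196.81 + (+0.01823)·(-90) + (+0.004538)·(285) = 196.81 -1.641 +1.293 = 196.462 m.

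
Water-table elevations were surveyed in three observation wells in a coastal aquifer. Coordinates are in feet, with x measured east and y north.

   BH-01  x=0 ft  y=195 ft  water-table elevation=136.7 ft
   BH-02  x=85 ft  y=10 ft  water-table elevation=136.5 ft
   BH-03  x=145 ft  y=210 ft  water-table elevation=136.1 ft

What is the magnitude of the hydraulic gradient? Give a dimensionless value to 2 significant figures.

Taking BH-01 as reference: BH-02−BH-01 = (85, -185, -0.2); BH-03−BH-01 = (145, 15, -0.6).
Solve a·Δx + b·Δy = Δh: det = 85·15 − 145·(-185) = 28100.
∂h/∂x = [(-0.2)·15 − (-0.6)·(-185)] / 28100 = -0.004057
∂h/∂y = [85·(-0.6) − 145·(-0.2)] / 28100 = -0.0007829
|∇h| = √(-0.004057² + -0.0007829²) = 0.004132

0.0041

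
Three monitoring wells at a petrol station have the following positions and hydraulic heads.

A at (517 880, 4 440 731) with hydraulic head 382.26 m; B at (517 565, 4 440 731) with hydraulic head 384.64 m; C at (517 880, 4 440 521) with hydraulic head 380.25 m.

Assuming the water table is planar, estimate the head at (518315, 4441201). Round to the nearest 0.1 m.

383.5 m

∂h/∂x = (384.64 − 382.26) / (517565 − 517880) = -0.007556
∂h/∂y = (380.25 − 382.26) / (4440521 − 4440731) = +0.009571
h(518315, 4441201) = 382.26 + (-0.007556)·(435) + (+0.009571)·(470) = 382.26 -3.287 +4.499 = 383.472 m.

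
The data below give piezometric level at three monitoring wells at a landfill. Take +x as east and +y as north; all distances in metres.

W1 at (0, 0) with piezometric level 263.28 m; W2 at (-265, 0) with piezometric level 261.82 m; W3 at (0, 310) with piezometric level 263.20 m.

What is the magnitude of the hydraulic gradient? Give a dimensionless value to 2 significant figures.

∂h/∂x = (261.82 − 263.28) / (-265 − 0) = +0.005509
∂h/∂y = (263.20 − 263.28) / (310 − 0) = -0.0002581
|∇h| = √(0.005509² + -0.0002581²) = 0.005515

0.0055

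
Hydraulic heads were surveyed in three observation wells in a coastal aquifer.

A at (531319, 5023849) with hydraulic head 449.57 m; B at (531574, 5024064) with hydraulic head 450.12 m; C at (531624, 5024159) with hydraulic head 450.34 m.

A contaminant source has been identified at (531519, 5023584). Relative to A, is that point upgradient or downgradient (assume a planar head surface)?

Differences from A: to B (Δx, Δy, Δh) = (255, 215, +0.55); to C = (305, 310, +0.77).
Solve a·Δx + b·Δy = Δh: det = 255·310 − 305·215 = 13475.
∂h/∂x = [(+0.55)·310 − (+0.77)·215] / 13475 = +0.0003673
∂h/∂y = [255·(+0.77) − 305·(+0.55)] / 13475 = +0.002122
Head at (531519, 5023584) = 449.57 + (+0.0003673)·(200) + (+0.002122)·(-265) = 449.08 m.
That is lower than the 449.57 m at A, so the point is downgradient.

downgradient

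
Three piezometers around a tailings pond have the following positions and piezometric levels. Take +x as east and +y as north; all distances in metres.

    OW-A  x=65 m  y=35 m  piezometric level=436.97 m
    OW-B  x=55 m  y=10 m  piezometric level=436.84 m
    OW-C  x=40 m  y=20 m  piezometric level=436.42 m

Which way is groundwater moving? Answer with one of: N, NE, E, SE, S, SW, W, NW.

With h = a·x + b·y + c and OW-A as origin, the differences give:
  (-10)·a + (-25)·b = -0.13
  (-25)·a + (-15)·b = -0.55
Eliminate b (×(-15) and ×(-25), subtract): -475·a = -11.800 → a = ∂h/∂x = +0.02484
Back-substitute: b = ∂h/∂y = -0.004737.
Flow = −∇h = (-0.02484 east, +0.004737 north), which points west.

W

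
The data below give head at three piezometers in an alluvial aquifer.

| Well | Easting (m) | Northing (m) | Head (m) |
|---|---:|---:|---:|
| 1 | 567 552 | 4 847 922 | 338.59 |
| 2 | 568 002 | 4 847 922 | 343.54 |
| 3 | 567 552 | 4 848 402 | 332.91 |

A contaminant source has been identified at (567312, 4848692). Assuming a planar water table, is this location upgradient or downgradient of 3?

∂h/∂x = (343.54 − 338.59) / (568002 − 567552) = +0.01100
∂h/∂y = (332.91 − 338.59) / (4848402 − 4847922) = -0.01183
Head at (567312, 4848692) = 338.59 + (+0.01100)·(-240) + (-0.01183)·(770) = 326.84 m.
That is lower than the 332.91 m at 3, so the point is downgradient.

downgradient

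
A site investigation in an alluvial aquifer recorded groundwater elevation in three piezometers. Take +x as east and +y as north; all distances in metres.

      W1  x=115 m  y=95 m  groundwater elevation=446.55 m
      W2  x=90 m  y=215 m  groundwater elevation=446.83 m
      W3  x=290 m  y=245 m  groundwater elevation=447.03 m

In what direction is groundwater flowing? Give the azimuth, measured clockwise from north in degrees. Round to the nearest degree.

194°

With h = a·x + b·y + c and W1 as origin, the differences give:
  (-25)·a + 120·b = +0.28
  175·a + 150·b = +0.48
Eliminate b (×150 and ×120, subtract): -24750·a = -15.600 → a = ∂h/∂x = +0.0006303
Back-substitute: b = ∂h/∂y = +0.002465.
Flow direction (−∇h) has components (-0.0006303 E, -0.002465 N).
Azimuth = atan2(E, N) = atan2(-0.0006303, -0.002465) = 194.3° ≈ 194°.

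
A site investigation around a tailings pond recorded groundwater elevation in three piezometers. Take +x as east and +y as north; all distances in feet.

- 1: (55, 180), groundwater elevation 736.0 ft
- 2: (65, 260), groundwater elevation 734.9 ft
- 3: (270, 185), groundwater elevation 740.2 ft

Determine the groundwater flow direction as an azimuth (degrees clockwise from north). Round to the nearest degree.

With h = a·x + b·y + c and 1 as origin, the differences give:
  10·a + 80·b = -1.1
  215·a + 5·b = +4.2
Eliminate b (×5 and ×80, subtract): -17150·a = -341.50 → a = ∂h/∂x = +0.01991
Back-substitute: b = ∂h/∂y = -0.01624.
Flow direction (−∇h) has components (-0.01991 E, +0.01624 N).
Azimuth = atan2(E, N) = atan2(-0.01991, +0.01624) = 309.2° ≈ 309°.

309°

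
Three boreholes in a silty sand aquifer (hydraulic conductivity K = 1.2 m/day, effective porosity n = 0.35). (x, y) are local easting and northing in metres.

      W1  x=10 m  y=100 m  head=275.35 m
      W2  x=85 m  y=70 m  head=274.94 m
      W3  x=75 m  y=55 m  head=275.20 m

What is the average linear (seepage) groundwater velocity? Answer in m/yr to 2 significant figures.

With h = a·x + b·y + c and W1 as origin, the differences give:
  75·a + (-30)·b = -0.41
  65·a + (-45)·b = -0.15
Eliminate b (×(-45) and ×(-30), subtract): -1425·a = 13.950 → a = ∂h/∂x = -0.009789
Back-substitute: b = ∂h/∂y = -0.01081.
|∇h| = √(-0.009789² + -0.01081²) = 0.01458
Seepage velocity v = K·i/n = 1.2 × 0.01458 / 0.35 = 0.04999 m/day = 18.26 m/yr.

18 m/yr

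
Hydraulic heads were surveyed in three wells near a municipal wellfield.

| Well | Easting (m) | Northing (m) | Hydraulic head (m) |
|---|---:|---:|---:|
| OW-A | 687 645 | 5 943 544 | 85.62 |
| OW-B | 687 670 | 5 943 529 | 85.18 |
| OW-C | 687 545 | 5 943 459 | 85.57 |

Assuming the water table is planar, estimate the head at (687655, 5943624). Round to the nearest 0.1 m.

Differences from OW-A: to OW-B (Δx, Δy, Δh) = (25, -15, -0.44); to OW-C = (-100, -85, -0.05).
Determinant of the coordinate differences = 25·(-85) − (-100)·(-15) = -3625.
∂h/∂x = [(-0.44)·(-85) − (-0.05)·(-15)] / -3625 = -0.01011
∂h/∂y = [25·(-0.05) − (-100)·(-0.44)] / -3625 = +0.01248
h(687655, 5943624) = 85.62 + (-0.01011)·(10) + (+0.01248)·(80) = 85.62 -0.101 +0.999 = 86.518 m.

86.5 m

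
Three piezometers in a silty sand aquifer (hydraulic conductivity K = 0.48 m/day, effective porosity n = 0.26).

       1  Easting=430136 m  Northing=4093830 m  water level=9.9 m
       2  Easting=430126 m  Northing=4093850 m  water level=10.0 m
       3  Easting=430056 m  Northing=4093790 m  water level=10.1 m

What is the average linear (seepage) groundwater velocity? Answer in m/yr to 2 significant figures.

Differences from 1: to 2 (Δx, Δy, Δh) = (-10, 20, +0.1); to 3 = (-80, -40, +0.2).
Determinant of the coordinate differences = (-10)·(-40) − (-80)·20 = 2000.
∂h/∂x = [(+0.1)·(-40) − (+0.2)·20] / 2000 = -0.004000
∂h/∂y = [(-10)·(+0.2) − (-80)·(+0.1)] / 2000 = +0.003000
|∇h| = √(-0.004000² + 0.003000²) = 0.005
Seepage velocity v = K·i/n = 0.48 × 0.005 / 0.26 = 0.009231 m/day = 3.372 m/yr.

3.4 m/yr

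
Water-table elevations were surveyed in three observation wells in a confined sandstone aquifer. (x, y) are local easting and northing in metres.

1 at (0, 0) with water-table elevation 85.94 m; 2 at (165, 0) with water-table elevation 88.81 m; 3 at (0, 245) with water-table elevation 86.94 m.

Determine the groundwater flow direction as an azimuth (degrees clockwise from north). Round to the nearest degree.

∂h/∂x = (88.81 − 85.94) / (165 − 0) = +0.01739
∂h/∂y = (86.94 − 85.94) / (245 − 0) = +0.004082
Flow direction (−∇h) has components (-0.01739 E, -0.004082 N).
Azimuth = atan2(E, N) = atan2(-0.01739, -0.004082) = 256.8° ≈ 257°.

257°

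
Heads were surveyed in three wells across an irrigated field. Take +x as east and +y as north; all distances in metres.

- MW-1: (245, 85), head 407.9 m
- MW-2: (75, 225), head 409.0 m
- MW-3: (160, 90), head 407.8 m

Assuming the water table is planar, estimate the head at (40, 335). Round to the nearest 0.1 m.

With h = a·x + b·y + c and MW-1 as origin, the differences give:
  (-170)·a + 140·b = +1.1
  (-85)·a + 5·b = -0.1
Eliminate b (×5 and ×140, subtract): 11050·a = 19.50 → a = ∂h/∂x = +0.001765
Back-substitute: b = ∂h/∂y = +0.010000.
h(40, 335) = 407.9 + (+0.001765)·(-205) + (+0.010000)·(250) = 407.9 -0.362 +2.500 = 410.038 m.

410.0 m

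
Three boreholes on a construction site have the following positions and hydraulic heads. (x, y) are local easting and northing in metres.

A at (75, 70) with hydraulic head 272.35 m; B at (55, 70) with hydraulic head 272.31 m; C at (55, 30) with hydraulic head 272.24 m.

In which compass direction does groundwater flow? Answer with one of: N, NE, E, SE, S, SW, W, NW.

SW

Differences from A: to B (Δx, Δy, Δh) = (-20, 0, -0.04); to C = (-20, -40, -0.11).
Solve a·Δx + b·Δy = Δh: det = (-20)·(-40) − (-20)·0 = 800.
∂h/∂x = [(-0.04)·(-40) − (-0.11)·0] / 800 = +0.002000
∂h/∂y = [(-20)·(-0.11) − (-20)·(-0.04)] / 800 = +0.001750
Flow = −∇h = (-0.002000 east, -0.001750 north), which points southwest.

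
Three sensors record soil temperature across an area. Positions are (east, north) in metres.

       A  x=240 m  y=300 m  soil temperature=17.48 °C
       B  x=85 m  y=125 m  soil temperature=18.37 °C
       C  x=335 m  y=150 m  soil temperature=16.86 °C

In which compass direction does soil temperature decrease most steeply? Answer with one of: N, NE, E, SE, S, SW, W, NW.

E

Taking A as reference: B−A = (-155, -175, +0.89); C−A = (95, -150, -0.62).
Determinant of the coordinate differences = (-155)·(-150) − 95·(-175) = 39875.
∂T/∂x = [(+0.89)·(-150) − (-0.62)·(-175)] / 39875 = -0.006069
∂T/∂y = [(-155)·(-0.62) − 95·(+0.89)] / 39875 = +0.0002897
Steepest decrease is along −∇f = (+0.006069 E, -0.0002897 N) → east.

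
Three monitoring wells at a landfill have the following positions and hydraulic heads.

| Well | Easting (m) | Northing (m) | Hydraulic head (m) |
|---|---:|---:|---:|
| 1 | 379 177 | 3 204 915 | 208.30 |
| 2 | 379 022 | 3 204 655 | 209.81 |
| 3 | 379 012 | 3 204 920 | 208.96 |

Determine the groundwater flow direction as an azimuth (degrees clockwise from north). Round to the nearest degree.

Differences from 1: to 2 (Δx, Δy, Δh) = (-155, -260, +1.51); to 3 = (-165, 5, +0.66).
Determinant of the coordinate differences = (-155)·5 − (-165)·(-260) = -43675.
∂h/∂x = [(+1.51)·5 − (+0.66)·(-260)] / -43675 = -0.004102
∂h/∂y = [(-155)·(+0.66) − (-165)·(+1.51)] / -43675 = -0.003362
Flow direction (−∇h) has components (+0.004102 E, +0.003362 N).
Azimuth = atan2(E, N) = atan2(+0.004102, +0.003362) = 50.7° ≈ 051°.

051°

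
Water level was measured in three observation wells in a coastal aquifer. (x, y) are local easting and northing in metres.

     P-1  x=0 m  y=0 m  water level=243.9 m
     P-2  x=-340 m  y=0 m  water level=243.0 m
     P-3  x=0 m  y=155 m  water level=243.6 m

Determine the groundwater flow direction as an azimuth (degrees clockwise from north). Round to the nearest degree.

∂h/∂x = (243.0 − 243.9) / (-340 − 0) = +0.002647
∂h/∂y = (243.6 − 243.9) / (155 − 0) = -0.001935
Flow direction (−∇h) has components (-0.002647 E, +0.001935 N).
Azimuth = atan2(E, N) = atan2(-0.002647, +0.001935) = 306.2° ≈ 306°.

306°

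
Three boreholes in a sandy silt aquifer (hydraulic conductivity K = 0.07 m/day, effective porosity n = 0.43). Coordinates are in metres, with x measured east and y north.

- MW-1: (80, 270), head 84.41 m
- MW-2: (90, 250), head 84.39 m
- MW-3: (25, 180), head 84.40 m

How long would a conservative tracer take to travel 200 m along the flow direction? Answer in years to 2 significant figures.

3400 years

Taking MW-1 as reference: MW-2−MW-1 = (10, -20, -0.02); MW-3−MW-1 = (-55, -90, -0.01).
Determinant of the coordinate differences = 10·(-90) − (-55)·(-20) = -2000.
∂h/∂x = [(-0.02)·(-90) − (-0.01)·(-20)] / -2000 = -0.0008000
∂h/∂y = [10·(-0.01) − (-55)·(-0.02)] / -2000 = +0.0006000
|∇h| = √(-0.0008000² + 0.0006000²) = 0.001
Seepage velocity v = K·i/n = 0.07 × 0.001 / 0.43 = 0.0001628 m/day.
t = 200 / 0.0001628 = 1.229e+06 days = 3.36e+03 years.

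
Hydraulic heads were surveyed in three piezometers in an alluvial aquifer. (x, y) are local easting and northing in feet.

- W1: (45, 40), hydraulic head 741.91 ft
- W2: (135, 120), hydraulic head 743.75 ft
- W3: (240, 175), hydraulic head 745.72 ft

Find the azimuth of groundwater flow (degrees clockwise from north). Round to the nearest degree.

254°

Three-point gradient (reference W1): Δ to W2 = (90, 80, +1.84), Δ to W3 = (195, 135, +3.81).
∂h/∂x = +0.01635, ∂h/∂y = +0.004609 (det = -3450).
Flow direction (−∇h) has components (-0.01635 E, -0.004609 N).
Azimuth = atan2(E, N) = atan2(-0.01635, -0.004609) = 254.3° ≈ 254°.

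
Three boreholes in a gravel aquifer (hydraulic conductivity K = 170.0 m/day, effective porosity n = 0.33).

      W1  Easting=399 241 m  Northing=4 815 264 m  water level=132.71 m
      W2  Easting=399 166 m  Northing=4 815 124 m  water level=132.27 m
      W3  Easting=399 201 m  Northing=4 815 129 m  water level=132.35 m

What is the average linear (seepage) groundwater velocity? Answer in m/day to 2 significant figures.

1.5 m/day

Three-point gradient (reference W1): Δ to W2 = (-75, -140, -0.44), Δ to W3 = (-40, -135, -0.36).
∂h/∂x = +0.001989, ∂h/∂y = +0.002077 (det = 4525).
|∇h| = √(0.001989² + 0.002077²) = 0.002876
Seepage velocity v = K·i/n = 170.0 × 0.002876 / 0.33 = 1.482 m/day.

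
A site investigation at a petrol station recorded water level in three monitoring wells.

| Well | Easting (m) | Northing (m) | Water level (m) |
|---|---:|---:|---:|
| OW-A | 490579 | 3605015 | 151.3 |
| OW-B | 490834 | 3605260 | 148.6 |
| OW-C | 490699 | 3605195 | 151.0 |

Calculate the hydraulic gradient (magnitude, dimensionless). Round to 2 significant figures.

0.029

Differences from OW-A: to OW-B (Δx, Δy, Δh) = (255, 245, -2.7); to OW-C = (120, 180, -0.3).
Determinant of the coordinate differences = 255·180 − 120·245 = 16500.
∂h/∂x = [(-2.7)·180 − (-0.3)·245] / 16500 = -0.02500
∂h/∂y = [255·(-0.3) − 120·(-2.7)] / 16500 = +0.01500
|∇h| = √(-0.02500² + 0.01500²) = 0.02915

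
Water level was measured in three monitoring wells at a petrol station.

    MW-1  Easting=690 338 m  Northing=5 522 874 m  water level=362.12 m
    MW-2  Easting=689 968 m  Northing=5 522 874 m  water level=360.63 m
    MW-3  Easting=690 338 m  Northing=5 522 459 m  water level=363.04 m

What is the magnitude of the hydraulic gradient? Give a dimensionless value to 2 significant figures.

0.0046

∂h/∂x = (360.63 − 362.12) / (689968 − 690338) = +0.004027
∂h/∂y = (363.04 − 362.12) / (5522459 − 5522874) = -0.002217
|∇h| = √(0.004027² + -0.002217²) = 0.004597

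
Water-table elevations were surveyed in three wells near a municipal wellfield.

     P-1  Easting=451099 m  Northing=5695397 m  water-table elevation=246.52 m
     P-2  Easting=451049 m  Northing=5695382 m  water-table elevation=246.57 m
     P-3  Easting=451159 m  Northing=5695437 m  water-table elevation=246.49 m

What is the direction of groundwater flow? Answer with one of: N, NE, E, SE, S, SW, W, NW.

SE

Taking P-1 as reference: P-2−P-1 = (-50, -15, +0.05); P-3−P-1 = (60, 40, -0.03).
Solve a·Δx + b·Δy = Δh: det = (-50)·40 − 60·(-15) = -1100.
∂h/∂x = [(+0.05)·40 − (-0.03)·(-15)] / -1100 = -0.001409
∂h/∂y = [(-50)·(-0.03) − 60·(+0.05)] / -1100 = +0.001364
Flow = −∇h = (+0.001409 east, -0.001364 north), which points southeast.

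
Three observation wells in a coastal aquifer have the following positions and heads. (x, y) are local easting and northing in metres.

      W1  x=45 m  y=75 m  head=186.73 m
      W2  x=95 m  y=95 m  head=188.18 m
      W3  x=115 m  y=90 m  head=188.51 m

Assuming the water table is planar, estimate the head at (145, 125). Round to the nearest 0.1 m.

189.8 m

Three-point gradient (reference W1): Δ to W2 = (50, 20, +1.45), Δ to W3 = (70, 15, +1.78).
∂h/∂x = +0.02131, ∂h/∂y = +0.01923 (det = -650).
h(145, 125) = 186.73 + (+0.02131)·(100) + (+0.01923)·(50) = 186.73 +2.131 +0.962 = 189.822 m.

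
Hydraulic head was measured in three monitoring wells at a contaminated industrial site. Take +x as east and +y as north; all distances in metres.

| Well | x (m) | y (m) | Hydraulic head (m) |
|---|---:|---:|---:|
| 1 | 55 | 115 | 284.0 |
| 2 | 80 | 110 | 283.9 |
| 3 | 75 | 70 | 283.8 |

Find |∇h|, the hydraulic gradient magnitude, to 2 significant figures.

0.0045

Differences from 1: to 2 (Δx, Δy, Δh) = (25, -5, -0.1); to 3 = (20, -45, -0.2).
Determinant of the coordinate differences = 25·(-45) − 20·(-5) = -1025.
∂h/∂x = [(-0.1)·(-45) − (-0.2)·(-5)] / -1025 = -0.003415
∂h/∂y = [25·(-0.2) − 20·(-0.1)] / -1025 = +0.002927
|∇h| = √(-0.003415² + 0.002927²) = 0.004498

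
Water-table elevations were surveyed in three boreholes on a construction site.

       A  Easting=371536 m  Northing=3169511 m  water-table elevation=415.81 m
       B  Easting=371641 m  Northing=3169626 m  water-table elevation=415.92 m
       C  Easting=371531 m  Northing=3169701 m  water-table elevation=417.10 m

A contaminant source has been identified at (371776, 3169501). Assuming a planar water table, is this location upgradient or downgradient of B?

downgradient

Taking A as reference: B−A = (105, 115, +0.11); C−A = (-5, 190, +1.29).
Determinant of the coordinate differences = 105·190 − (-5)·115 = 20525.
∂h/∂x = [(+0.11)·190 − (+1.29)·115] / 20525 = -0.006210
∂h/∂y = [105·(+1.29) − (-5)·(+0.11)] / 20525 = +0.006626
Head at (371776, 3169501) = 415.81 + (-0.006210)·(240) + (+0.006626)·(-10) = 414.25 m.
That is lower than the 415.92 m at B, so the point is downgradient.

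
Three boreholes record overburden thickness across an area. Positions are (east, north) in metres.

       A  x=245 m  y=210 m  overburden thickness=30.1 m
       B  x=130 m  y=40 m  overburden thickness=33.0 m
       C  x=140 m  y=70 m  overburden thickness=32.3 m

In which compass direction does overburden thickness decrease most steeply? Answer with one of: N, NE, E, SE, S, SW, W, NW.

NW

Three-point gradient (reference A): Δ to B = (-115, -170, +2.9), Δ to C = (-105, -140, +2.2).
∂d/∂x = +0.01829, ∂d/∂y = -0.02943 (det = -1750).
Steepest decrease is along −∇f = (-0.01829 E, +0.02943 N) → northwest.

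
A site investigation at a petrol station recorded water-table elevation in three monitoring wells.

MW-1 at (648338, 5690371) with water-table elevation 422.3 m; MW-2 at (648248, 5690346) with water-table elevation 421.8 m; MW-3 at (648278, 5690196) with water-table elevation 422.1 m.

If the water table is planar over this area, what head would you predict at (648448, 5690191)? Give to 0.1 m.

423.1 m

Differences from MW-1: to MW-2 (Δx, Δy, Δh) = (-90, -25, -0.5); to MW-3 = (-60, -175, -0.2).
Determinant of the coordinate differences = (-90)·(-175) − (-60)·(-25) = 14250.
∂h/∂x = [(-0.5)·(-175) − (-0.2)·(-25)] / 14250 = +0.005789
∂h/∂y = [(-90)·(-0.2) − (-60)·(-0.5)] / 14250 = -0.0008421
h(648448, 5690191) = 422.3 + (+0.005789)·(110) + (-0.0008421)·(-180) = 422.3 +0.637 +0.152 = 423.088 m.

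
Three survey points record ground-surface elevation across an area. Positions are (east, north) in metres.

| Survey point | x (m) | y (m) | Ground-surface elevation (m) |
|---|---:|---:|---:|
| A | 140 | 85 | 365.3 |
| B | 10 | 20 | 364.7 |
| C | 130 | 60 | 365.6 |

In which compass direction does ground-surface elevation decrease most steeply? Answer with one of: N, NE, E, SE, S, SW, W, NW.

Taking A as reference: B−A = (-130, -65, -0.6); C−A = (-10, -25, +0.3).
Determinant of the coordinate differences = (-130)·(-25) − (-10)·(-65) = 2600.
∂z/∂x = [(-0.6)·(-25) − (+0.3)·(-65)] / 2600 = +0.01327
∂z/∂y = [(-130)·(+0.3) − (-10)·(-0.6)] / 2600 = -0.01731
Steepest decrease is along −∇f = (-0.01327 E, +0.01731 N) → northwest.

NW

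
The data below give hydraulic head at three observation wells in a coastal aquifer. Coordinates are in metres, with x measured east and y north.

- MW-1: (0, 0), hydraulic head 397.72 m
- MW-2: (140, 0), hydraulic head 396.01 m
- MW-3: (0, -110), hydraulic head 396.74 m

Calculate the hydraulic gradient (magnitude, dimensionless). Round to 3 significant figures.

0.0151

∂h/∂x = (396.01 − 397.72) / (140 − 0) = -0.01221
∂h/∂y = (396.74 − 397.72) / (-110 − 0) = +0.008909
|∇h| = √(-0.01221² + 0.008909²) = 0.01511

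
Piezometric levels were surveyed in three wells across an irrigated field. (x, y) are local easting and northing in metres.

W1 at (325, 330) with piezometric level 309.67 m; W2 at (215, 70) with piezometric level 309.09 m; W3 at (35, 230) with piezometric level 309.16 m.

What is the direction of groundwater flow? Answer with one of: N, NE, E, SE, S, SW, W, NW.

SW

Differences from W1: to W2 (Δx, Δy, Δh) = (-110, -260, -0.58); to W3 = (-290, -100, -0.51).
Solve a·Δx + b·Δy = Δh: det = (-110)·(-100) − (-290)·(-260) = -64400.
∂h/∂x = [(-0.58)·(-100) − (-0.51)·(-260)] / -64400 = +0.001158
∂h/∂y = [(-110)·(-0.51) − (-290)·(-0.58)] / -64400 = +0.001741
Flow = −∇h = (-0.001158 east, -0.001741 north), which points southwest.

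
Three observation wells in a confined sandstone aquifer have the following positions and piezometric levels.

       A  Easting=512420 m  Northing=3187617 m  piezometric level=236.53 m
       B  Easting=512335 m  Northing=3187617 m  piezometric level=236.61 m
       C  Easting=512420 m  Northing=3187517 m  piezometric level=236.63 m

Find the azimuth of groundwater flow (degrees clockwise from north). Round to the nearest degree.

∂h/∂x = (236.61 − 236.53) / (512335 − 512420) = -0.0009412
∂h/∂y = (236.63 − 236.53) / (3187517 − 3187617) = -0.0010000
Flow direction (−∇h) has components (+0.0009412 E, +0.0010000 N).
Azimuth = atan2(E, N) = atan2(+0.0009412, +0.0010000) = 43.3° ≈ 043°.

043°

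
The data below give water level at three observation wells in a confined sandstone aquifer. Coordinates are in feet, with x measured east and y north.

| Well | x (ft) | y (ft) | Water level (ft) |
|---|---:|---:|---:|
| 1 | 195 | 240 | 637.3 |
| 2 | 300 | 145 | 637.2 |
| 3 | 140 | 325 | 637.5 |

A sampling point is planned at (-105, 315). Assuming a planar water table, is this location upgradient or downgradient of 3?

downgradient

With h = a·x + b·y + c and 1 as origin, the differences give:
  105·a + (-95)·b = -0.1
  (-55)·a + 85·b = +0.2
Eliminate b (×85 and ×(-95), subtract): 3700·a = 10.50 → a = ∂h/∂x = +0.002838
Back-substitute: b = ∂h/∂y = +0.004189.
Head at (-105, 315) = 637.3 + (+0.002838)·(-300) + (+0.004189)·(75) = 636.76 ft.
That is lower than the 637.5 ft at 3, so the point is downgradient.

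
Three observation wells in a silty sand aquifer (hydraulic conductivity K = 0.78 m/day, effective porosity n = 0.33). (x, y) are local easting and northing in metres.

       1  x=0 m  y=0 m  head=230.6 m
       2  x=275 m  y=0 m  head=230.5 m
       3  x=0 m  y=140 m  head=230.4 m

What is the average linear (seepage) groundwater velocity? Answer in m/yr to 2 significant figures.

1.3 m/yr

∂h/∂x = (230.5 − 230.6) / (275 − 0) = -0.0003636
∂h/∂y = (230.4 − 230.6) / (140 − 0) = -0.001429
|∇h| = √(-0.0003636² + -0.001429²) = 0.001475
Seepage velocity v = K·i/n = 0.78 × 0.001475 / 0.33 = 0.003486 m/day = 1.273 m/yr.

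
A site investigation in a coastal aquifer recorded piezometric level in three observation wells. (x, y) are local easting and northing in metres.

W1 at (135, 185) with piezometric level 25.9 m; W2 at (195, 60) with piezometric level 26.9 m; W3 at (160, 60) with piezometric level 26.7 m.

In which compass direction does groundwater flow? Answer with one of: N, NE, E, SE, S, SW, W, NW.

With h = a·x + b·y + c and W1 as origin, the differences give:
  60·a + (-125)·b = +1.0
  25·a + (-125)·b = +0.8
Eliminate b (×(-125) and ×(-125), subtract): -4375·a = -25.00 → a = ∂h/∂x = +0.005714
Back-substitute: b = ∂h/∂y = -0.005257.
Flow = −∇h = (-0.005714 east, +0.005257 north), which points northwest.

NW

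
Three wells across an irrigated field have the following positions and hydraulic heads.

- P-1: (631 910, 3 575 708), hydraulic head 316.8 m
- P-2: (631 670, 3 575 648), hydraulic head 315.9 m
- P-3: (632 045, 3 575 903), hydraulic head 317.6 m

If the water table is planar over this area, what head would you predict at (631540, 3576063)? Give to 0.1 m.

316.2 m

Differences from P-1: to P-2 (Δx, Δy, Δh) = (-240, -60, -0.9); to P-3 = (135, 195, +0.8).
Determinant of the coordinate differences = (-240)·195 − 135·(-60) = -38700.
∂h/∂x = [(-0.9)·195 − (+0.8)·(-60)] / -38700 = +0.003295
∂h/∂y = [(-240)·(+0.8) − 135·(-0.9)] / -38700 = +0.001822
h(631540, 3576063) = 316.8 + (+0.003295)·(-370) + (+0.001822)·(355) = 316.8 -1.219 +0.647 = 316.228 m.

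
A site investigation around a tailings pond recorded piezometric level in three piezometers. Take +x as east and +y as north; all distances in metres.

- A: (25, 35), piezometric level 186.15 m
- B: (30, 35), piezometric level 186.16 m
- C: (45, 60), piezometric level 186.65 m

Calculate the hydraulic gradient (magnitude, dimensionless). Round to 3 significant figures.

0.0185

Taking A as reference: B−A = (5, 0, +0.01); C−A = (20, 25, +0.50).
Determinant of the coordinate differences = 5·25 − 20·0 = 125.
∂h/∂x = [(+0.01)·25 − (+0.50)·0] / 125 = +0.002000
∂h/∂y = [5·(+0.50) − 20·(+0.01)] / 125 = +0.01840
|∇h| = √(0.002000² + 0.01840²) = 0.01851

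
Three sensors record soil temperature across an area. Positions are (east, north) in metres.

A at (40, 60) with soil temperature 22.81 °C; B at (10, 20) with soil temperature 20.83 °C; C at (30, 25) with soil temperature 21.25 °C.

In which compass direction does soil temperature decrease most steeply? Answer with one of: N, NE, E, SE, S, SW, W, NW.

S

Taking A as reference: B−A = (-30, -40, -1.98); C−A = (-10, -35, -1.56).
Determinant of the coordinate differences = (-30)·(-35) − (-10)·(-40) = 650.
∂T/∂x = [(-1.98)·(-35) − (-1.56)·(-40)] / 650 = +0.01062
∂T/∂y = [(-30)·(-1.56) − (-10)·(-1.98)] / 650 = +0.04154
Steepest decrease is along −∇f = (-0.01062 E, -0.04154 N) → south.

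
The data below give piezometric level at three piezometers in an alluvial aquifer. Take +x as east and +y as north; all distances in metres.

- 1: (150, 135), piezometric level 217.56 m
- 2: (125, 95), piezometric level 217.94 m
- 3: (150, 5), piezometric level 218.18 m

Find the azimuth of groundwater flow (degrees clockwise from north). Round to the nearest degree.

Taking 1 as reference: 2−1 = (-25, -40, +0.38); 3−1 = (0, -130, +0.62).
Determinant of the coordinate differences = (-25)·(-130) − 0·(-40) = 3250.
∂h/∂x = [(+0.38)·(-130) − (+0.62)·(-40)] / 3250 = -0.007569
∂h/∂y = [(-25)·(+0.62) − 0·(+0.38)] / 3250 = -0.004769
Flow direction (−∇h) has components (+0.007569 E, +0.004769 N).
Azimuth = atan2(E, N) = atan2(+0.007569, +0.004769) = 57.8° ≈ 058°.

058°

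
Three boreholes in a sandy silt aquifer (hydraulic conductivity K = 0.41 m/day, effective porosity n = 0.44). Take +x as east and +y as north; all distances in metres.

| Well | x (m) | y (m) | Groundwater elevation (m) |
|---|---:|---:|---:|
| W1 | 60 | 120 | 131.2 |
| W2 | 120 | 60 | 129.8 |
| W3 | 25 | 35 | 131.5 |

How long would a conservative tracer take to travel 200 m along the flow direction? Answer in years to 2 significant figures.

30 years

Differences from W1: to W2 (Δx, Δy, Δh) = (60, -60, -1.4); to W3 = (-35, -85, +0.3).
Solve a·Δx + b·Δy = Δh: det = 60·(-85) − (-35)·(-60) = -7200.
∂h/∂x = [(-1.4)·(-85) − (+0.3)·(-60)] / -7200 = -0.01903
∂h/∂y = [60·(+0.3) − (-35)·(-1.4)] / -7200 = +0.004306
|∇h| = √(-0.01903² + 0.004306²) = 0.01951
Seepage velocity v = K·i/n = 0.41 × 0.01951 / 0.44 = 0.01818 m/day.
t = 200 / 0.01818 = 1.1e+04 days = 30.1 years.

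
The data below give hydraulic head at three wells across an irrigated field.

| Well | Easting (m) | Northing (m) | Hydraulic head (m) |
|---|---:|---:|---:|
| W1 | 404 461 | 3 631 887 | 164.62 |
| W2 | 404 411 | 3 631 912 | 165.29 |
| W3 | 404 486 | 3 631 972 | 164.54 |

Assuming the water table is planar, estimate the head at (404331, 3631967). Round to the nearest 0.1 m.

166.4 m

Taking W1 as reference: W2−W1 = (-50, 25, +0.67); W3−W1 = (25, 85, -0.08).
Determinant of the coordinate differences = (-50)·85 − 25·25 = -4875.
∂h/∂x = [(+0.67)·85 − (-0.08)·25] / -4875 = -0.01209
∂h/∂y = [(-50)·(-0.08) − 25·(+0.67)] / -4875 = +0.002615
h(404331, 3631967) = 164.62 + (-0.01209)·(-130) + (+0.002615)·(80) = 164.62 +1.572 +0.209 = 166.401 m.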